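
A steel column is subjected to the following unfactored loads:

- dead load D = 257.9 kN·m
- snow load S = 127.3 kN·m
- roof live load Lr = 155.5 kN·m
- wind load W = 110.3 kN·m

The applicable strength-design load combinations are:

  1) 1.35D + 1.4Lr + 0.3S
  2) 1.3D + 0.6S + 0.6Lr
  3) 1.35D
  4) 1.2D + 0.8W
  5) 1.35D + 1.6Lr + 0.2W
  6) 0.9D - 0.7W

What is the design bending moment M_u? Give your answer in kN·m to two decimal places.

1) 1.35(257.9) + 1.4(155.5) + 0.3(127.3) = 348.17 + 217.70 + 38.19 = 604.06
2) 1.3(257.9) + 0.6(127.3) + 0.6(155.5) = 335.27 + 76.38 + 93.30 = 504.95
3) 1.35(257.9) = 348.17
4) 1.2(257.9) + 0.8(110.3) = 309.48 + 88.24 = 397.72
5) 1.35(257.9) + 1.6(155.5) + 0.2(110.3) = 348.17 + 248.80 + 22.06 = 619.03
6) 0.9(257.9) - 0.7(110.3) = 232.11 - 77.21 = 154.90
Maximum is from combination 5.

619.03 kN·m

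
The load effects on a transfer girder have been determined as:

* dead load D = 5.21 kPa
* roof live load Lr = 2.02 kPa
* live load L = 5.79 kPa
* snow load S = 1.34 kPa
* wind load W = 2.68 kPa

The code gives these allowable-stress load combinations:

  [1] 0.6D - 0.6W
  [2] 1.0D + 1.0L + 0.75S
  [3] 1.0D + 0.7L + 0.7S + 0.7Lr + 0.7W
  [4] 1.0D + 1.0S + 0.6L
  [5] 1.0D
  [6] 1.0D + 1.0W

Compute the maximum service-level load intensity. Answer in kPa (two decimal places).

[1] 0.6(5.21) - 0.6(2.68) = 3.13 - 1.61 = 1.52
[2] 1.0(5.21) + 1.0(5.79) + 0.75(1.34) = 5.21 + 5.79 + 1.01 = 12.01
[3] 1.0(5.21) + 0.7(5.79) + 0.7(1.34) + 0.7(2.02) + 0.7(2.68) = 5.21 + 4.05 + 0.94 + 1.41 + 1.88 = 13.49
[4] 1.0(5.21) + 1.0(1.34) + 0.6(5.79) = 5.21 + 1.34 + 3.47 = 10.02
[5] 1.0(5.21) = 5.21
[6] 1.0(5.21) + 1.0(2.68) = 5.21 + 2.68 = 7.89
The controlling combination is 3, giving 13.49 kPa.

13.49 kPa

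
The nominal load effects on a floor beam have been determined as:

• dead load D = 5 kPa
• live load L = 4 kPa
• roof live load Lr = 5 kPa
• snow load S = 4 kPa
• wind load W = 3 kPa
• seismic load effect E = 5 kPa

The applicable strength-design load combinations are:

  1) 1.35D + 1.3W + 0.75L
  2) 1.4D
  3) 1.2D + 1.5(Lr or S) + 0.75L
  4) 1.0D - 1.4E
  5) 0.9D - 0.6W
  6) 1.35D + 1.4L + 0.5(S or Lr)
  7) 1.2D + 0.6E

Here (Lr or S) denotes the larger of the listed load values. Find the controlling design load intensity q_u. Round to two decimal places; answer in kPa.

16.50 kPa

(Lr or S) → Lr = 5 kPa; (S or Lr) → Lr = 5 kPa.
1) 1.35(5) + 1.3(3) + 0.75(4) = 6.75 + 3.90 + 3.00 = 13.65
2) 1.4(5) = 7.00
3) 1.2(5) + 1.5(5) + 0.75(4) = 6.00 + 7.50 + 3.00 = 16.50
4) 1.0(5) - 1.4(5) = 5.00 - 7.00 = -2.00
5) 0.9(5) - 0.6(3) = 4.50 - 1.80 = 2.70
6) 1.35(5) + 1.4(4) + 0.5(5) = 6.75 + 5.60 + 2.50 = 14.85
7) 1.2(5) + 0.6(5) = 6.00 + 3.00 = 9.00
The controlling combination is 3, giving 16.50 kPa.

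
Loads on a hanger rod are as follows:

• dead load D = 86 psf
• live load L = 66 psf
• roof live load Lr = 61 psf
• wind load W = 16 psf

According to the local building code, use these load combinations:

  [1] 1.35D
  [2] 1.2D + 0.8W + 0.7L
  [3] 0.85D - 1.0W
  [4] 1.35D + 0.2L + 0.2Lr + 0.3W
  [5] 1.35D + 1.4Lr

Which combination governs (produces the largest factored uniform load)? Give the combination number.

[1] 1.35(86) = 116.10
[2] 1.2(86) + 0.8(16) + 0.7(66) = 103.20 + 12.80 + 46.20 = 162.20
[3] 0.85(86) - 1.0(16) = 73.10 - 16.00 = 57.10
[4] 1.35(86) + 0.2(66) + 0.2(61) + 0.3(16) = 116.10 + 13.20 + 12.20 + 4.80 = 146.30
[5] 1.35(86) + 1.4(61) = 116.10 + 85.40 = 201.50
The largest value is 201.50 psf from combination 5.

Combination 5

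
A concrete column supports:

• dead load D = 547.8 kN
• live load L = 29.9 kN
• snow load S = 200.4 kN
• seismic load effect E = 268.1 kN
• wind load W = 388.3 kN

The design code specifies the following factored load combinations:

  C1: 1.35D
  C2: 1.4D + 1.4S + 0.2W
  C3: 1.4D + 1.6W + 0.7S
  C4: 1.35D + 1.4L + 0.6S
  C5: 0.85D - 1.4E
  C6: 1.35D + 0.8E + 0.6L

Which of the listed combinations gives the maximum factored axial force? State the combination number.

Combination 3

C1: 1.35(547.8) = 739.5
C2: 1.4(547.8) + 1.4(200.4) + 0.2(388.3) = 1125.1
C3: 1.4(547.8) + 1.6(388.3) + 0.7(200.4) = 766.9 + 621.3 + 140.3 = 1528.5
C4: 1.35(547.8) + 1.4(29.9) + 0.6(200.4) = 739.5 + 41.9 + 120.2 = 901.6
C5: 0.85(547.8) - 1.4(268.1) = 465.6 - 375.3 = 90.3
C6: 1.35(547.8) + 0.8(268.1) + 0.6(29.9) = 972.0
The largest value is 1528.5 kN from combination 3.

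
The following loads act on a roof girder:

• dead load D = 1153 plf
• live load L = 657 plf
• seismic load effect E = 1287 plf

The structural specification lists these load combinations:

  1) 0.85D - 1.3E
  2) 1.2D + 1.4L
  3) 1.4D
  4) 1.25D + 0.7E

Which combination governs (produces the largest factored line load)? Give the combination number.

Combination 4

1) 0.85(1153) - 1.3(1287) = -693.1
2) 1.2(1153) + 1.4(657) = 2303.4
3) 1.4(1153) = 1614.2
4) 1.25(1153) + 0.7(1287) = 2342.2
The largest value is 2342.2 plf from combination 4.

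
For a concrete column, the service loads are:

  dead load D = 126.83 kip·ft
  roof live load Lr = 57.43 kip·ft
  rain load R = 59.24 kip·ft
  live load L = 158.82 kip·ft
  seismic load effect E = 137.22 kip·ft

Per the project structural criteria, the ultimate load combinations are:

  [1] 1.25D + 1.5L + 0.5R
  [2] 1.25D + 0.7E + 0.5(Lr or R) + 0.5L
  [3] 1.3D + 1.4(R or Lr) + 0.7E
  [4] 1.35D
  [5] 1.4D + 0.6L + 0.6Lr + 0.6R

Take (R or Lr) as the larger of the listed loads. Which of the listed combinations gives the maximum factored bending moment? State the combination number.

Combination 1

(Lr or R) → R = 59.24 kip·ft; (R or Lr) → R = 59.24 kip·ft.
[1] 1.25(126.83) + 1.5(158.82) + 0.5(59.24) = 158.54 + 238.23 + 29.62 = 426.39
[2] 1.25(126.83) + 0.7(137.22) + 0.5(59.24) + 0.5(158.82) = 158.54 + 96.05 + 29.62 + 79.41 = 363.62
[3] 1.3(126.83) + 1.4(59.24) + 0.7(137.22) = 164.88 + 82.94 + 96.05 = 343.87
[4] 1.35(126.83) = 171.22
[5] 1.4(126.83) + 0.6(158.82) + 0.6(57.43) + 0.6(59.24) = 342.86
The largest value is 426.39 kip·ft from combination 1.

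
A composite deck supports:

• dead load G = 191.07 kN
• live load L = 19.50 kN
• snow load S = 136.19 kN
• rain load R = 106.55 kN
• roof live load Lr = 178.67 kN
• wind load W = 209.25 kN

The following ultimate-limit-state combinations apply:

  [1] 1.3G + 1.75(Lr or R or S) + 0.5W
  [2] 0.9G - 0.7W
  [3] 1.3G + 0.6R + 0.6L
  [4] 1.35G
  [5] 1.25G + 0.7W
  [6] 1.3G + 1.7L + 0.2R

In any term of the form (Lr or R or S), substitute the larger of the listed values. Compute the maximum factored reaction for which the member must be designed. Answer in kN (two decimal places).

665.69 kN

(Lr or R or S) → Lr = 178.67 kN.
[1] 1.3(191.07) + 1.75(178.67) + 0.5(209.25) = 248.39 + 312.67 + 104.63 = 665.69
[2] 0.9(191.07) - 0.7(209.25) = 25.49
[3] 1.3(191.07) + 0.6(106.55) + 0.6(19.50) = 248.39 + 63.93 + 11.70 = 324.02
[4] 1.35(191.07) = 257.94
[5] 1.25(191.07) + 0.7(209.25) = 385.31
[6] 1.3(191.07) + 1.7(19.50) + 0.2(106.55) = 248.39 + 33.15 + 21.31 = 302.85
Maximum is from combination 1.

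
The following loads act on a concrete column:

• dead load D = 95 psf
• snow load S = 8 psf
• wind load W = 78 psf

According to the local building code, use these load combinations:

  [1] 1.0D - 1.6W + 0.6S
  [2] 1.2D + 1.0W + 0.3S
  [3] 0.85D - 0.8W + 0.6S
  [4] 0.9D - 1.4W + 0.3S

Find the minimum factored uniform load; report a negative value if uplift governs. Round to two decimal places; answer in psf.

[1] 1.0(95) - 1.6(78) + 0.6(8) = -25.00
[2] 1.2(95) + 1.0(78) + 0.3(8) = 194.40
[3] 0.85(95) - 0.8(78) + 0.6(8) = 23.15
[4] 0.9(95) - 1.4(78) + 0.3(8) = -21.30
Combination 1 gives the minimum: -25.00 psf.

-25.00 psf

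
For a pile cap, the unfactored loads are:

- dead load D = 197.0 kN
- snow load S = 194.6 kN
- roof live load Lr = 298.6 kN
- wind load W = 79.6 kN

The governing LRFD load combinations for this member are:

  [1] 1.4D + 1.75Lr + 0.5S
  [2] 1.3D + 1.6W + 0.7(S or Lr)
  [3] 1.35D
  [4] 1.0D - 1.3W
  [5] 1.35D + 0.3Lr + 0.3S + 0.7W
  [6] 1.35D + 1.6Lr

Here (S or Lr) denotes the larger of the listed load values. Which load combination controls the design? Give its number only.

Combination 1

(S or Lr) → Lr = 298.6 kN.
[1] 1.4(197.0) + 1.75(298.6) + 0.5(194.6) = 275.80 + 522.55 + 97.30 = 895.65
[2] 1.3(197.0) + 1.6(79.6) + 0.7(298.6) = 256.10 + 127.36 + 209.02 = 592.48
[3] 1.35(197.0) = 265.95
[4] 1.0(197.0) - 1.3(79.6) = 197.00 - 103.48 = 93.52
[5] 1.35(197.0) + 0.3(298.6) + 0.3(194.6) + 0.7(79.6) = 265.95 + 89.58 + 58.38 + 55.72 = 469.63
[6] 1.35(197.0) + 1.6(298.6) = 265.95 + 477.76 = 743.71
The largest value is 895.65 kN from combination 1.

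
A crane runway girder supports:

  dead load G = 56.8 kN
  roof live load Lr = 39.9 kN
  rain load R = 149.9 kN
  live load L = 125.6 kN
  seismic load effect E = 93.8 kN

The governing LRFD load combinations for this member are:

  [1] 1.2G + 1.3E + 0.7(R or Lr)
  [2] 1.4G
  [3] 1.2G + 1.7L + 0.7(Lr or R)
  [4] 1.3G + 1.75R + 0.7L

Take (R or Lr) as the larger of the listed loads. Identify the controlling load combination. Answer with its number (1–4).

Combination 4

(R or Lr) → R = 149.9 kN; (Lr or R) → R = 149.9 kN.
[1] 1.2(56.8) + 1.3(93.8) + 0.7(149.9) = 295.03
[2] 1.4(56.8) = 79.52
[3] 1.2(56.8) + 1.7(125.6) + 0.7(149.9) = 386.61
[4] 1.3(56.8) + 1.75(149.9) + 0.7(125.6) = 424.09
The largest value is 424.09 kN from combination 4.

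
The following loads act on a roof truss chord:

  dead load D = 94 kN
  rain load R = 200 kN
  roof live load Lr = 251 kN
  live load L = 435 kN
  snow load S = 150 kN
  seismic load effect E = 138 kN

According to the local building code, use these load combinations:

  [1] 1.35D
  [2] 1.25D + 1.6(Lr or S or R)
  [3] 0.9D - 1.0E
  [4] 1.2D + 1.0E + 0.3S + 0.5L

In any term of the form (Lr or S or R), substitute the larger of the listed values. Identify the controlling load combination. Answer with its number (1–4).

(Lr or S or R) → Lr = 251 kN.
[1] 1.35(94) = 126.90
[2] 1.25(94) + 1.6(251) = 117.50 + 401.60 = 519.10
[3] 0.9(94) - 1.0(138) = 84.60 - 138.00 = -53.40
[4] 1.2(94) + 1.0(138) + 0.3(150) + 0.5(435) = 112.80 + 138.00 + 45.00 + 217.50 = 513.30
The largest value is 519.10 kN from combination 2.

Combination 2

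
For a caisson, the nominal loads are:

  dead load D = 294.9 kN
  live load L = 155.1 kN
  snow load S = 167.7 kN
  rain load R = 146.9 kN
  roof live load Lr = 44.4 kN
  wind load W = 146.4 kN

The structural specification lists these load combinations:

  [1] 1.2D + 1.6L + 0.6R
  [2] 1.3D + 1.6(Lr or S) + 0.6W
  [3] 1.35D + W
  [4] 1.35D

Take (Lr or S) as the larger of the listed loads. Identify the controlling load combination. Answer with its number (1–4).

(Lr or S) → S = 167.7 kN.
[1] 1.2(294.9) + 1.6(155.1) + 0.6(146.9) = 690.18
[2] 1.3(294.9) + 1.6(167.7) + 0.6(146.4) = 739.53
[3] 1.35(294.9) + 1.0(146.4) = 544.52
[4] 1.35(294.9) = 398.12
The largest value is 739.53 kN from combination 2.

Combination 2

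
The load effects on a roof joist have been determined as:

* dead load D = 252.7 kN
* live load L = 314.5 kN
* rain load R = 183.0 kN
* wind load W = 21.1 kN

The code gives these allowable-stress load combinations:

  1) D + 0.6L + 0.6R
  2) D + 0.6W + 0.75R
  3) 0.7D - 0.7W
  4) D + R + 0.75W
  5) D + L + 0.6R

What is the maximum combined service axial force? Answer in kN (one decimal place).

1) 1.0(252.7) + 0.6(314.5) + 0.6(183.0) = 551.2
2) 1.0(252.7) + 0.6(21.1) + 0.75(183.0) = 402.6
3) 0.7(252.7) - 0.7(21.1) = 162.1
4) 1.0(252.7) + 1.0(183.0) + 0.75(21.1) = 451.5
5) 1.0(252.7) + 1.0(314.5) + 0.6(183.0) = 677.0
Combination 5 governs: N = 677.0 kN.

677.0 kN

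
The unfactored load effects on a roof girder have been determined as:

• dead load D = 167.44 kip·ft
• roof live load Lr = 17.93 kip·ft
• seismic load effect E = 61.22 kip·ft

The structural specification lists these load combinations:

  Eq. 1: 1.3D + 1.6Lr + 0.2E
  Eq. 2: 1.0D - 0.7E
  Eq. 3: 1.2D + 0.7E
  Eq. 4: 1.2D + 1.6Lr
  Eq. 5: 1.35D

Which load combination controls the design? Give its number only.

Combination 1

Eq. 1: 1.3(167.44) + 1.6(17.93) + 0.2(61.22) = 258.60
Eq. 2: 1.0(167.44) - 0.7(61.22) = 124.59
Eq. 3: 1.2(167.44) + 0.7(61.22) = 243.78
Eq. 4: 1.2(167.44) + 1.6(17.93) = 229.62
Eq. 5: 1.35(167.44) = 226.04
The largest value is 258.60 kip·ft from combination 1.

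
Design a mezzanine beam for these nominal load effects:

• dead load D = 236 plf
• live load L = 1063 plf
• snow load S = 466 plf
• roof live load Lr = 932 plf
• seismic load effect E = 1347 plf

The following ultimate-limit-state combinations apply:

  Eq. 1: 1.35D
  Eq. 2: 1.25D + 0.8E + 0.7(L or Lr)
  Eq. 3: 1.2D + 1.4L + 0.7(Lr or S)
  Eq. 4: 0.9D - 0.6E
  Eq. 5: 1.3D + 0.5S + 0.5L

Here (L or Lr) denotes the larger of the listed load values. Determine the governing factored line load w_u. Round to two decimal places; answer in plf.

2423.80 plf

(L or Lr) → L = 1063 plf; (Lr or S) → Lr = 932 plf.
Eq. 1: 1.35(236) = 318.60
Eq. 2: 1.25(236) + 0.8(1347) + 0.7(1063) = 295.00 + 1077.60 + 744.10 = 2116.70
Eq. 3: 1.2(236) + 1.4(1063) + 0.7(932) = 283.20 + 1488.20 + 652.40 = 2423.80
Eq. 4: 0.9(236) - 0.6(1347) = 212.40 - 808.20 = -595.80
Eq. 5: 1.3(236) + 0.5(466) + 0.5(1063) = 306.80 + 233.00 + 531.50 = 1071.30
Combination 3 governs: w_u = 2423.80 plf.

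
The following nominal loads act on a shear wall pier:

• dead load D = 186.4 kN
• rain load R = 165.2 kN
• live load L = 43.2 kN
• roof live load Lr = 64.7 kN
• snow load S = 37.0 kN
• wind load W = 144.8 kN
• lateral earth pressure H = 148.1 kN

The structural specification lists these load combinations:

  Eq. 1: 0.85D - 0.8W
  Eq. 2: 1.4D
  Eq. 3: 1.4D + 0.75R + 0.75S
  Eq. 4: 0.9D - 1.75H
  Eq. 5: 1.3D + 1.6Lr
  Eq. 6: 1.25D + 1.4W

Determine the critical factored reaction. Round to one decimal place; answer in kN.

Eq. 1: 0.85(186.4) - 0.8(144.8) = 158.4 - 115.8 = 42.6
Eq. 2: 1.4(186.4) = 261.0
Eq. 3: 1.4(186.4) + 0.75(165.2) + 0.75(37.0) = 412.6
Eq. 4: 0.9(186.4) - 1.75(148.1) = 167.8 - 259.2 = -91.4
Eq. 5: 1.3(186.4) + 1.6(64.7) = 242.3 + 103.5 = 345.8
Eq. 6: 1.25(186.4) + 1.4(144.8) = 233.0 + 202.7 = 435.7
Combination 6 governs: V_u = 435.7 kN.

435.7 kN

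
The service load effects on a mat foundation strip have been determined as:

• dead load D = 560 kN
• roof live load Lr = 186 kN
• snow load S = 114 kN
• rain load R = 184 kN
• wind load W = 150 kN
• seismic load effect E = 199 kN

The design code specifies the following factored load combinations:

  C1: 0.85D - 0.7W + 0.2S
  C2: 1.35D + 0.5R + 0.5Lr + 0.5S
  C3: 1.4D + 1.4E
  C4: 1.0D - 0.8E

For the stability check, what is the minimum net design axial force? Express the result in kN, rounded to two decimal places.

393.80 kN

C1: 0.85(560) - 0.7(150) + 0.2(114) = 393.80
C2: 1.35(560) + 0.5(184) + 0.5(186) + 0.5(114) = 998.00
C3: 1.4(560) + 1.4(199) = 1062.60
C4: 1.0(560) - 0.8(199) = 400.80
Combination 1 gives the minimum: 393.80 kN.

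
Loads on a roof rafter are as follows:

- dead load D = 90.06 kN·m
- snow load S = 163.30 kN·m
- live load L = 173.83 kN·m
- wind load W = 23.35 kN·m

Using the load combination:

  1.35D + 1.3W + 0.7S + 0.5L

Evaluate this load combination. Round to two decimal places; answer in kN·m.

353.16 kN·m

1.35(90.06) + 1.3(23.35) + 0.7(163.30) + 0.5(173.83) = 353.16
M_u = 353.16 kN·m.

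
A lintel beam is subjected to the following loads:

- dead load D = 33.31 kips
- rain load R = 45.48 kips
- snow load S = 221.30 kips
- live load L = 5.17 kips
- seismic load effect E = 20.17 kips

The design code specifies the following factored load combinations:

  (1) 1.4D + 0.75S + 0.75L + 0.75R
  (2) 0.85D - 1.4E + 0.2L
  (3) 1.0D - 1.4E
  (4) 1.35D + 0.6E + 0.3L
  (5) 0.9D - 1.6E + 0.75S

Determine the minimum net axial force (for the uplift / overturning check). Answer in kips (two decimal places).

1.11 kips

(1) 1.4(33.31) + 0.75(221.30) + 0.75(5.17) + 0.75(45.48) = 46.63 + 165.98 + 3.88 + 34.11 = 250.60
(2) 0.85(33.31) - 1.4(20.17) + 0.2(5.17) = 1.11
(3) 1.0(33.31) - 1.4(20.17) = 33.31 - 28.24 = 5.07
(4) 1.35(33.31) + 0.6(20.17) + 0.3(5.17) = 44.97 + 12.10 + 1.55 = 58.62
(5) 0.9(33.31) - 1.6(20.17) + 0.75(221.30) = 163.68
Combination 2 gives the minimum: 1.11 kips.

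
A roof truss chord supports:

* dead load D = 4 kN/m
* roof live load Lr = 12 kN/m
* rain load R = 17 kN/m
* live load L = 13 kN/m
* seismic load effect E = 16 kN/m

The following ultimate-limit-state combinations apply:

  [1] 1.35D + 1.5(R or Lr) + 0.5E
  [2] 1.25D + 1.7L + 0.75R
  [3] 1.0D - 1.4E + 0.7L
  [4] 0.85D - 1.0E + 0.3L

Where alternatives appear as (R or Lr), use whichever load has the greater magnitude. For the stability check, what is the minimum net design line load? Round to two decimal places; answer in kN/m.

(R or Lr) → R = 17 kN/m.
[1] 1.35(4) + 1.5(17) + 0.5(16) = 5.40 + 25.50 + 8.00 = 38.90
[2] 1.25(4) + 1.7(13) + 0.75(17) = 5.00 + 22.10 + 12.75 = 39.85
[3] 1.0(4) - 1.4(16) + 0.7(13) = 4.00 - 22.40 + 9.10 = -9.30
[4] 0.85(4) - 1.0(16) + 0.3(13) = 3.40 - 16.00 + 3.90 = -8.70
Combination 3 gives the minimum: -9.30 kN/m.

-9.30 kN/m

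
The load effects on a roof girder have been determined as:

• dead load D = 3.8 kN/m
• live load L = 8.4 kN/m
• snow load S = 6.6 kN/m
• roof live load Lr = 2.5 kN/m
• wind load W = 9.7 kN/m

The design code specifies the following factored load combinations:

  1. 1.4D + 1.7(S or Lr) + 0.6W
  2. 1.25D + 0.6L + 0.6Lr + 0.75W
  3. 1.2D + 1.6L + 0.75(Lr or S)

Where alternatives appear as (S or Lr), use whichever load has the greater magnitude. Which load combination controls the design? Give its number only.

Combination 3

(S or Lr) → S = 6.6 kN/m; (Lr or S) → S = 6.6 kN/m.
1. 1.4(3.8) + 1.7(6.6) + 0.6(9.7) = 5.32 + 11.22 + 5.82 = 22.36
2. 1.25(3.8) + 0.6(8.4) + 0.6(2.5) + 0.75(9.7) = 4.75 + 5.04 + 1.50 + 7.28 = 18.57
3. 1.2(3.8) + 1.6(8.4) + 0.75(6.6) = 4.56 + 13.44 + 4.95 = 22.95
The largest value is 22.95 kN/m from combination 3.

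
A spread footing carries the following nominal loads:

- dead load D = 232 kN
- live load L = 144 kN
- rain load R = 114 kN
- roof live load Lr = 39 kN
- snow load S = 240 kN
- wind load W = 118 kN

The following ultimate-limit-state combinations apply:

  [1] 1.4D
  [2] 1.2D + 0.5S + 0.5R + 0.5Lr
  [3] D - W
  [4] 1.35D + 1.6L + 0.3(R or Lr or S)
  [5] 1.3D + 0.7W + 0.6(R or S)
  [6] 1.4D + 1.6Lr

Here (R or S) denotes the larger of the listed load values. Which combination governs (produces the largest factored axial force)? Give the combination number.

Combination 4

(R or Lr or S) → S = 240 kN; (R or S) → S = 240 kN.
[1] 1.4(232) = 324.80
[2] 1.2(232) + 0.5(240) + 0.5(114) + 0.5(39) = 278.40 + 120.00 + 57.00 + 19.50 = 474.90
[3] 1.0(232) - 1.0(118) = 232.00 - 118.00 = 114.00
[4] 1.35(232) + 1.6(144) + 0.3(240) = 313.20 + 230.40 + 72.00 = 615.60
[5] 1.3(232) + 0.7(118) + 0.6(240) = 301.60 + 82.60 + 144.00 = 528.20
[6] 1.4(232) + 1.6(39) = 324.80 + 62.40 = 387.20
The largest value is 615.60 kN from combination 4.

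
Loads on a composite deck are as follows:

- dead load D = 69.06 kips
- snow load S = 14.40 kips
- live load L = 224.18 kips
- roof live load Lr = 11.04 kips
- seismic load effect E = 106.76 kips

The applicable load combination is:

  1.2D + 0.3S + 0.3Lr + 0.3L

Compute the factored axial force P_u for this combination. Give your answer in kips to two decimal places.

157.76 kips

1.2(69.06) + 0.3(14.40) + 0.3(11.04) + 0.3(224.18) = 157.76
P_u = 157.76 kips.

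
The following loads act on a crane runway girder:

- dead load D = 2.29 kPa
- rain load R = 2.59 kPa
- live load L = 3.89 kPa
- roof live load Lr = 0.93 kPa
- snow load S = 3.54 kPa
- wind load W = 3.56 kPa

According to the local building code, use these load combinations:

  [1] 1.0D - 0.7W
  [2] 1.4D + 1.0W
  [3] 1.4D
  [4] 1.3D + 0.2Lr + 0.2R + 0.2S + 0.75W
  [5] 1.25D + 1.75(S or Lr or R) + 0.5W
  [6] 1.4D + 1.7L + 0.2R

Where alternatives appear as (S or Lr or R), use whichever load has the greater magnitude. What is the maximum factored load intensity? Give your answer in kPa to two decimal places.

10.84 kPa

(S or Lr or R) → S = 3.54 kPa.
[1] 1.0(2.29) - 0.7(3.56) = 2.29 - 2.49 = -0.20
[2] 1.4(2.29) + 1.0(3.56) = 3.21 + 3.56 = 6.77
[3] 1.4(2.29) = 3.21
[4] 1.3(2.29) + 0.2(0.93) + 0.2(2.59) + 0.2(3.54) + 0.75(3.56) = 7.06
[5] 1.25(2.29) + 1.75(3.54) + 0.5(3.56) = 2.86 + 6.20 + 1.78 = 10.84
[6] 1.4(2.29) + 1.7(3.89) + 0.2(2.59) = 3.21 + 6.61 + 0.52 = 10.34
The controlling combination is 5, giving 10.84 kPa.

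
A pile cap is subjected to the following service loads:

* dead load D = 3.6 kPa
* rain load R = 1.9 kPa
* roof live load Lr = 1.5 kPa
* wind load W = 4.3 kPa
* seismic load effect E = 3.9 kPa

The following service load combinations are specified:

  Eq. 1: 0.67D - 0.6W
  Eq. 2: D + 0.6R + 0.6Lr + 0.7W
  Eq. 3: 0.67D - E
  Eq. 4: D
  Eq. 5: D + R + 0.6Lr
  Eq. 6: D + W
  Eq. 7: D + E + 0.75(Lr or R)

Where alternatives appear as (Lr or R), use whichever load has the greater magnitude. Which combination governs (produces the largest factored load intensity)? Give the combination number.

Combination 7

(Lr or R) → R = 1.9 kPa.
Eq. 1: 0.67(3.6) - 0.6(4.3) = -0.2
Eq. 2: 1.0(3.6) + 0.6(1.9) + 0.6(1.5) + 0.7(4.3) = 8.7
Eq. 3: 0.67(3.6) - 1.0(3.9) = -1.5
Eq. 4: 1.0(3.6) = 3.6
Eq. 5: 1.0(3.6) + 1.0(1.9) + 0.6(1.5) = 6.4
Eq. 6: 1.0(3.6) + 1.0(4.3) = 7.9
Eq. 7: 1.0(3.6) + 1.0(3.9) + 0.75(1.9) = 8.9
The largest value is 8.9 kPa from combination 7.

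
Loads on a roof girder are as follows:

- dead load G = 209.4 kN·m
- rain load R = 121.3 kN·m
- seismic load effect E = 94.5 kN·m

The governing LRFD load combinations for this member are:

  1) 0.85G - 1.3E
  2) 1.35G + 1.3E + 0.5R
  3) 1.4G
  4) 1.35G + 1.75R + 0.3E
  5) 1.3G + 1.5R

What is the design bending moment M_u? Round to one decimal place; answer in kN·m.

523.3 kN·m

1) 0.85(209.4) - 1.3(94.5) = 178.0 - 122.9 = 55.1
2) 1.35(209.4) + 1.3(94.5) + 0.5(121.3) = 466.2
3) 1.4(209.4) = 293.2
4) 1.35(209.4) + 1.75(121.3) + 0.3(94.5) = 523.3
5) 1.3(209.4) + 1.5(121.3) = 272.2 + 182.0 = 454.2
The controlling combination is 4, giving 523.3 kN·m.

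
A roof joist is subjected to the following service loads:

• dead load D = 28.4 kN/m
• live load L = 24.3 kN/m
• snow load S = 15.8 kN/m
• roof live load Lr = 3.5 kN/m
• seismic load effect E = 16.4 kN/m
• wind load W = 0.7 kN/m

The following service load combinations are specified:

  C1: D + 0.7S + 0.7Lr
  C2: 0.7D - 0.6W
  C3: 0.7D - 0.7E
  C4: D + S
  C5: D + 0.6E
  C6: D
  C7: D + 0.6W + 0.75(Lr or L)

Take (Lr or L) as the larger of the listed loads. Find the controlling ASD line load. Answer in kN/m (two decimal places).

(Lr or L) → L = 24.3 kN/m.
C1: 1.0(28.4) + 0.7(15.8) + 0.7(3.5) = 28.40 + 11.06 + 2.45 = 41.91
C2: 0.7(28.4) - 0.6(0.7) = 19.88 - 0.42 = 19.46
C3: 0.7(28.4) - 0.7(16.4) = 19.88 - 11.48 = 8.40
C4: 1.0(28.4) + 1.0(15.8) = 28.40 + 15.80 = 44.20
C5: 1.0(28.4) + 0.6(16.4) = 28.40 + 9.84 = 38.24
C6: 1.0(28.4) = 28.40
C7: 1.0(28.4) + 0.6(0.7) + 0.75(24.3) = 28.40 + 0.42 + 18.23 = 47.05
Maximum is from combination 7.

47.05 kN/m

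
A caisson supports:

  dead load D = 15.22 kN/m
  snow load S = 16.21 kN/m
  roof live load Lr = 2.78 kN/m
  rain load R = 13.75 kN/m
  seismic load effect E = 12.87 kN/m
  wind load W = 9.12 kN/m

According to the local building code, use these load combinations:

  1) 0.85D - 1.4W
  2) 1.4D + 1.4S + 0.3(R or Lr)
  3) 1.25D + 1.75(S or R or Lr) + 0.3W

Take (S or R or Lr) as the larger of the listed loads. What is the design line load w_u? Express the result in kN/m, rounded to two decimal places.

(R or Lr) → R = 13.75 kN/m; (S or R or Lr) → S = 16.21 kN/m.
1) 0.85(15.22) - 1.4(9.12) = 0.17
2) 1.4(15.22) + 1.4(16.21) + 0.3(13.75) = 48.13
3) 1.25(15.22) + 1.75(16.21) + 0.3(9.12) = 50.13
Maximum is from combination 3.

50.13 kN/m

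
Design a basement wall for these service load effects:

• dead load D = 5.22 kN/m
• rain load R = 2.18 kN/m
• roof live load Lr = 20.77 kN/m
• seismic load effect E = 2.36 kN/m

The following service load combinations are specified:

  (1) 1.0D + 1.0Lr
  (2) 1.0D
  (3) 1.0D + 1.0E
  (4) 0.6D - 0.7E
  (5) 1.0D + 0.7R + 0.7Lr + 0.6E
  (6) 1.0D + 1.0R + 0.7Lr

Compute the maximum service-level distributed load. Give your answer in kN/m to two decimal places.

(1) 1.0(5.22) + 1.0(20.77) = 25.99
(2) 1.0(5.22) = 5.22
(3) 1.0(5.22) + 1.0(2.36) = 7.58
(4) 0.6(5.22) - 0.7(2.36) = 1.48
(5) 1.0(5.22) + 0.7(2.18) + 0.7(20.77) + 0.6(2.36) = 22.70
(6) 1.0(5.22) + 1.0(2.18) + 0.7(20.77) = 21.94
Combination 1 governs: w = 25.99 kN/m.

25.99 kN/m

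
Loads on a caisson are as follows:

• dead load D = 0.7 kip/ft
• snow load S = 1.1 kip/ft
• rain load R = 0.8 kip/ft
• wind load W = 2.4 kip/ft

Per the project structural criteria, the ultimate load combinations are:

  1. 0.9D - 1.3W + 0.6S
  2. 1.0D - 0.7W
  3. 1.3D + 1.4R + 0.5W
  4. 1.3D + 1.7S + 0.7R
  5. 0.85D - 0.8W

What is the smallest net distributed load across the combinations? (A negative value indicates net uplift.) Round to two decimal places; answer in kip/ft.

1. 0.9(0.7) - 1.3(2.4) + 0.6(1.1) = 0.63 - 3.12 + 0.66 = -1.83
2. 1.0(0.7) - 0.7(2.4) = 0.70 - 1.68 = -0.98
3. 1.3(0.7) + 1.4(0.8) + 0.5(2.4) = 0.91 + 1.12 + 1.20 = 3.23
4. 1.3(0.7) + 1.7(1.1) + 0.7(0.8) = 0.91 + 1.87 + 0.56 = 3.34
5. 0.85(0.7) - 0.8(2.4) = -1.33
Combination 1 gives the minimum: -1.83 kip/ft.

-1.83 kip/ft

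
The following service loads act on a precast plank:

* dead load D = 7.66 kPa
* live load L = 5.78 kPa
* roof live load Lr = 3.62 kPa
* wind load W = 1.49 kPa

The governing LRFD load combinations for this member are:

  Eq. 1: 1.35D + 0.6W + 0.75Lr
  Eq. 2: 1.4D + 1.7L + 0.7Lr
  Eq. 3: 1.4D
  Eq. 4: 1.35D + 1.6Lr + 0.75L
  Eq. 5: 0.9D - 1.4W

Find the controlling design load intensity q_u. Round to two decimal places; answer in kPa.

23.08 kPa

Eq. 1: 1.35(7.66) + 0.6(1.49) + 0.75(3.62) = 10.34 + 0.89 + 2.72 = 13.95
Eq. 2: 1.4(7.66) + 1.7(5.78) + 0.7(3.62) = 10.72 + 9.83 + 2.53 = 23.08
Eq. 3: 1.4(7.66) = 10.72
Eq. 4: 1.35(7.66) + 1.6(3.62) + 0.75(5.78) = 10.34 + 5.79 + 4.34 = 20.47
Eq. 5: 0.9(7.66) - 1.4(1.49) = 4.81
The controlling combination is 2, giving 23.08 kPa.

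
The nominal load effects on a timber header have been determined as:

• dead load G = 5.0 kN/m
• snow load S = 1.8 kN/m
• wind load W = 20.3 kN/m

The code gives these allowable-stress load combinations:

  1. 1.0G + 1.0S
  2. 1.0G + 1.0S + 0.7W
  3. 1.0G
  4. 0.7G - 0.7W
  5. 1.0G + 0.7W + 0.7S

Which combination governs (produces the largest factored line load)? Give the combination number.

1. 1.0(5.0) + 1.0(1.8) = 5.00 + 1.80 = 6.80
2. 1.0(5.0) + 1.0(1.8) + 0.7(20.3) = 5.00 + 1.80 + 14.21 = 21.01
3. 1.0(5.0) = 5.00
4. 0.7(5.0) - 0.7(20.3) = 3.50 - 14.21 = -10.71
5. 1.0(5.0) + 0.7(20.3) + 0.7(1.8) = 5.00 + 14.21 + 1.26 = 20.47
The largest value is 21.01 kN/m from combination 2.

Combination 2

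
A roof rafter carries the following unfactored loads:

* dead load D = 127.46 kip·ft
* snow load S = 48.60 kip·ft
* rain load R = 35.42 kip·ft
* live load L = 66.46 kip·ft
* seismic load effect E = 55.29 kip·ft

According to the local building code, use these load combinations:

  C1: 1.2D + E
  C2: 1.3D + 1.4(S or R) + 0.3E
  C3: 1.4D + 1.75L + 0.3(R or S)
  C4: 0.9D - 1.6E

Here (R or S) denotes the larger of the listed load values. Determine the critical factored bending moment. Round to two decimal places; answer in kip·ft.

309.33 kip·ft

(S or R) → S = 48.60 kip·ft; (R or S) → S = 48.60 kip·ft.
C1: 1.2(127.46) + 1.0(55.29) = 208.24
C2: 1.3(127.46) + 1.4(48.60) + 0.3(55.29) = 250.33
C3: 1.4(127.46) + 1.75(66.46) + 0.3(48.60) = 309.33
C4: 0.9(127.46) - 1.6(55.29) = 26.25
Combination 3 governs: M_u = 309.33 kip·ft.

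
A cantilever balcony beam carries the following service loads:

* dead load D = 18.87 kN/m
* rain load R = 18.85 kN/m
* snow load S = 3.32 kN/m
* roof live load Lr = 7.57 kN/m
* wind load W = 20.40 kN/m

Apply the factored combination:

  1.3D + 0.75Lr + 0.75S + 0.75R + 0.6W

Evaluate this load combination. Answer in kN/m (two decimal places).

1.3(18.87) + 0.75(7.57) + 0.75(3.32) + 0.75(18.85) + 0.6(20.40) = 24.53 + 5.68 + 2.49 + 14.14 + 12.24 = 59.08
w_u = 59.08 kN/m.

59.08 kN/m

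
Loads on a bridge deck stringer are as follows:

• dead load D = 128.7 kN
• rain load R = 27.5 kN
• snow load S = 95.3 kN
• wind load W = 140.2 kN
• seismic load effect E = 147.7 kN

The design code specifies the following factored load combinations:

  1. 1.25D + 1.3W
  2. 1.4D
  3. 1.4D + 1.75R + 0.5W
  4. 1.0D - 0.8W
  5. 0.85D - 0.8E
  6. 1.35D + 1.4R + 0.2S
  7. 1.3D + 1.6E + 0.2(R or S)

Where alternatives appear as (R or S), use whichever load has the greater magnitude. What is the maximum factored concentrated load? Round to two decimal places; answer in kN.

422.69 kN

(R or S) → S = 95.3 kN.
1. 1.25(128.7) + 1.3(140.2) = 160.88 + 182.26 = 343.14
2. 1.4(128.7) = 180.18
3. 1.4(128.7) + 1.75(27.5) + 0.5(140.2) = 180.18 + 48.13 + 70.10 = 298.41
4. 1.0(128.7) - 0.8(140.2) = 128.70 - 112.16 = 16.54
5. 0.85(128.7) - 0.8(147.7) = -8.77
6. 1.35(128.7) + 1.4(27.5) + 0.2(95.3) = 173.75 + 38.50 + 19.06 = 231.31
7. 1.3(128.7) + 1.6(147.7) + 0.2(95.3) = 167.31 + 236.32 + 19.06 = 422.69
Combination 7 governs: P_u = 422.69 kN.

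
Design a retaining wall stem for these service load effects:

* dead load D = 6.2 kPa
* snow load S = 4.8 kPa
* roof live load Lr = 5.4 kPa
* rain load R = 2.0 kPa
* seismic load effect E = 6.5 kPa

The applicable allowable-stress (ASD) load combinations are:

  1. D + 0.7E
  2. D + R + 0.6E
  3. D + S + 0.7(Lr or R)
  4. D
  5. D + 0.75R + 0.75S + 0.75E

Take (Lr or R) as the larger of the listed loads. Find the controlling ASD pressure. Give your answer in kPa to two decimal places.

16.18 kPa

(Lr or R) → Lr = 5.4 kPa.
1. 1.0(6.2) + 0.7(6.5) = 6.20 + 4.55 = 10.75
2. 1.0(6.2) + 1.0(2.0) + 0.6(6.5) = 6.20 + 2.00 + 3.90 = 12.10
3. 1.0(6.2) + 1.0(4.8) + 0.7(5.4) = 6.20 + 4.80 + 3.78 = 14.78
4. 1.0(6.2) = 6.20
5. 1.0(6.2) + 0.75(2.0) + 0.75(4.8) + 0.75(6.5) = 6.20 + 1.50 + 3.60 + 4.88 = 16.18
The controlling combination is 5, giving 16.18 kPa.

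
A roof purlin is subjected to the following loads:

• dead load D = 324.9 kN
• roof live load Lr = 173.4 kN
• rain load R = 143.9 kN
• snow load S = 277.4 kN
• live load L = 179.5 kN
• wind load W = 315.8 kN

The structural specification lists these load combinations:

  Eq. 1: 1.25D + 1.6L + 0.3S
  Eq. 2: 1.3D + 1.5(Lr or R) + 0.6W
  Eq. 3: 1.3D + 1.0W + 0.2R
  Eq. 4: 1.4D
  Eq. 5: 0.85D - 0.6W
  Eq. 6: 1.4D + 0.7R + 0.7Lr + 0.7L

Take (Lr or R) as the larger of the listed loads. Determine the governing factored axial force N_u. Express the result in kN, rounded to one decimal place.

(Lr or R) → Lr = 173.4 kN.
Eq. 1: 1.25(324.9) + 1.6(179.5) + 0.3(277.4) = 406.1 + 287.2 + 83.2 = 776.5
Eq. 2: 1.3(324.9) + 1.5(173.4) + 0.6(315.8) = 422.4 + 260.1 + 189.5 = 872.0
Eq. 3: 1.3(324.9) + 1.0(315.8) + 0.2(143.9) = 422.4 + 315.8 + 28.8 = 767.0
Eq. 4: 1.4(324.9) = 454.9
Eq. 5: 0.85(324.9) - 0.6(315.8) = 276.2 - 189.5 = 86.7
Eq. 6: 1.4(324.9) + 0.7(143.9) + 0.7(173.4) + 0.7(179.5) = 802.6
The controlling combination is 2, giving 872.0 kN.

872.0 kN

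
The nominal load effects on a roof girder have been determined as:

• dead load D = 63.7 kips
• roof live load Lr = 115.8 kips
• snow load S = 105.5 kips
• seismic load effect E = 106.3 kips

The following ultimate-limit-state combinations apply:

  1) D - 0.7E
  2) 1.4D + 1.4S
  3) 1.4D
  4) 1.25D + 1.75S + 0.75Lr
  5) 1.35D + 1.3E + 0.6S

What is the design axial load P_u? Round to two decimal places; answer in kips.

1) 1.0(63.7) - 0.7(106.3) = 63.70 - 74.41 = -10.71
2) 1.4(63.7) + 1.4(105.5) = 89.18 + 147.70 = 236.88
3) 1.4(63.7) = 89.18
4) 1.25(63.7) + 1.75(105.5) + 0.75(115.8) = 351.10
5) 1.35(63.7) + 1.3(106.3) + 0.6(105.5) = 86.00 + 138.19 + 63.30 = 287.49
The controlling combination is 4, giving 351.10 kips.

351.10 kips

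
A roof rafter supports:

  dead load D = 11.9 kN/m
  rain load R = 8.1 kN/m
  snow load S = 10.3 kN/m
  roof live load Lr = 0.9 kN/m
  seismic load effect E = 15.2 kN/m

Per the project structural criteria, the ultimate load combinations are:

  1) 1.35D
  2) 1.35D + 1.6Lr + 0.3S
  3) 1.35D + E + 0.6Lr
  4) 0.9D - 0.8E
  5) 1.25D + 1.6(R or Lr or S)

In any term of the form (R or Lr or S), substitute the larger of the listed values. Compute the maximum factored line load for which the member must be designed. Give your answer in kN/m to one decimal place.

31.8 kN/m

(R or Lr or S) → S = 10.3 kN/m.
1) 1.35(11.9) = 16.1
2) 1.35(11.9) + 1.6(0.9) + 0.3(10.3) = 20.6
3) 1.35(11.9) + 1.0(15.2) + 0.6(0.9) = 31.8
4) 0.9(11.9) - 0.8(15.2) = -1.5
5) 1.25(11.9) + 1.6(10.3) = 31.4
Combination 3 governs: w_u = 31.8 kN/m.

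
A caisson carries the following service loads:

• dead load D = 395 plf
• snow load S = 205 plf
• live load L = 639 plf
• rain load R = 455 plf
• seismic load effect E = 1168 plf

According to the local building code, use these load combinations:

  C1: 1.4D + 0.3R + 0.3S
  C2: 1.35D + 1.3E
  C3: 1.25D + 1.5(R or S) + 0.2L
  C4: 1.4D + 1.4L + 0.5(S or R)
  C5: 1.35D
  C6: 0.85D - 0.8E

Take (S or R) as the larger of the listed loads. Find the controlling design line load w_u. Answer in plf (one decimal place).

(R or S) → R = 455 plf; (S or R) → R = 455 plf.
C1: 1.4(395) + 0.3(455) + 0.3(205) = 553.0 + 136.5 + 61.5 = 751.0
C2: 1.35(395) + 1.3(1168) = 533.3 + 1518.4 = 2051.7
C3: 1.25(395) + 1.5(455) + 0.2(639) = 493.8 + 682.5 + 127.8 = 1304.1
C4: 1.4(395) + 1.4(639) + 0.5(455) = 553.0 + 894.6 + 227.5 = 1675.1
C5: 1.35(395) = 533.3
C6: 0.85(395) - 0.8(1168) = -598.7
Combination 2 governs: w_u = 2051.7 plf.

2051.7 plf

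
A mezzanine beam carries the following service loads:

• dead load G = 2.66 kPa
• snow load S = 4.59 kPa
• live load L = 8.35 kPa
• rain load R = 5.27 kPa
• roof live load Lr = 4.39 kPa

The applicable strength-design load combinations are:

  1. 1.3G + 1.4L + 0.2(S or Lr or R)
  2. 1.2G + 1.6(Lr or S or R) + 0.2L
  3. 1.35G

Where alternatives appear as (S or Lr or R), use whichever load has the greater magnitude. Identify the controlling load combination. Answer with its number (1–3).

Combination 1

(S or Lr or R) → R = 5.27 kPa; (Lr or S or R) → R = 5.27 kPa.
1. 1.3(2.66) + 1.4(8.35) + 0.2(5.27) = 16.20
2. 1.2(2.66) + 1.6(5.27) + 0.2(8.35) = 13.29
3. 1.35(2.66) = 3.59
The largest value is 16.20 kPa from combination 1.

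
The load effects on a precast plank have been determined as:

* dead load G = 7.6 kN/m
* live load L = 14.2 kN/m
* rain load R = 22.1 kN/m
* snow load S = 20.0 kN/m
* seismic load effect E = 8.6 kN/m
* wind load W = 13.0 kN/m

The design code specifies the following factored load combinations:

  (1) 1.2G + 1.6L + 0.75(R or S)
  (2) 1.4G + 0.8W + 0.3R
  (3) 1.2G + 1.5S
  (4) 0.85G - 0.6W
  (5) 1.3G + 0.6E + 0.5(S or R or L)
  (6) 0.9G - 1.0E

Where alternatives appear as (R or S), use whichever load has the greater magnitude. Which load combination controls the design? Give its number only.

(R or S) → R = 22.1 kN/m; (S or R or L) → R = 22.1 kN/m.
(1) 1.2(7.6) + 1.6(14.2) + 0.75(22.1) = 9.12 + 22.72 + 16.58 = 48.42
(2) 1.4(7.6) + 0.8(13.0) + 0.3(22.1) = 10.64 + 10.40 + 6.63 = 27.67
(3) 1.2(7.6) + 1.5(20.0) = 9.12 + 30.00 = 39.12
(4) 0.85(7.6) - 0.6(13.0) = 6.46 - 7.80 = -1.34
(5) 1.3(7.6) + 0.6(8.6) + 0.5(22.1) = 9.88 + 5.16 + 11.05 = 26.09
(6) 0.9(7.6) - 1.0(8.6) = 6.84 - 8.60 = -1.76
The largest value is 48.42 kN/m from combination 1.

Combination 1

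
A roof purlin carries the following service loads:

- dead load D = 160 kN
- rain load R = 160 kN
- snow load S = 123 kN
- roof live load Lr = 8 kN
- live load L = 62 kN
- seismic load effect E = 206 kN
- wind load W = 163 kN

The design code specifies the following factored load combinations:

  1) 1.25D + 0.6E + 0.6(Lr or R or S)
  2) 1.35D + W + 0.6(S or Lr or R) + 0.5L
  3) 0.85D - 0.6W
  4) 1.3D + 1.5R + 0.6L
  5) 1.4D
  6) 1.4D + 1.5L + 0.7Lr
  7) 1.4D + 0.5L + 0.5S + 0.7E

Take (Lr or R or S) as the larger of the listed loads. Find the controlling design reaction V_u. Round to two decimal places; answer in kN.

506.00 kN

(Lr or R or S) → R = 160 kN; (S or Lr or R) → R = 160 kN.
1) 1.25(160) + 0.6(206) + 0.6(160) = 200.00 + 123.60 + 96.00 = 419.60
2) 1.35(160) + 1.0(163) + 0.6(160) + 0.5(62) = 216.00 + 163.00 + 96.00 + 31.00 = 506.00
3) 0.85(160) - 0.6(163) = 136.00 - 97.80 = 38.20
4) 1.3(160) + 1.5(160) + 0.6(62) = 208.00 + 240.00 + 37.20 = 485.20
5) 1.4(160) = 224.00
6) 1.4(160) + 1.5(62) + 0.7(8) = 224.00 + 93.00 + 5.60 = 322.60
7) 1.4(160) + 0.5(62) + 0.5(123) + 0.7(206) = 224.00 + 31.00 + 61.50 + 144.20 = 460.70
Combination 2 governs: V_u = 506.00 kN.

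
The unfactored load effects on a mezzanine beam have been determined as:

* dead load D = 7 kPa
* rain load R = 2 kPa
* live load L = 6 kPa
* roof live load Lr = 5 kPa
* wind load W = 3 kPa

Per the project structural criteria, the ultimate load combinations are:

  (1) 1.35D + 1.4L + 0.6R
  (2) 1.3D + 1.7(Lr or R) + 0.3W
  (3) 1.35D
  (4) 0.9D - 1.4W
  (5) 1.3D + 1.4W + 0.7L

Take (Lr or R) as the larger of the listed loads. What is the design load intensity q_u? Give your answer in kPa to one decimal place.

19.1 kPa

(Lr or R) → Lr = 5 kPa.
(1) 1.35(7) + 1.4(6) + 0.6(2) = 9.5 + 8.4 + 1.2 = 19.1
(2) 1.3(7) + 1.7(5) + 0.3(3) = 9.1 + 8.5 + 0.9 = 18.5
(3) 1.35(7) = 9.5
(4) 0.9(7) - 1.4(3) = 6.3 - 4.2 = 2.1
(5) 1.3(7) + 1.4(3) + 0.7(6) = 9.1 + 4.2 + 4.2 = 17.5
Combination 1 governs: q_u = 19.1 kPa.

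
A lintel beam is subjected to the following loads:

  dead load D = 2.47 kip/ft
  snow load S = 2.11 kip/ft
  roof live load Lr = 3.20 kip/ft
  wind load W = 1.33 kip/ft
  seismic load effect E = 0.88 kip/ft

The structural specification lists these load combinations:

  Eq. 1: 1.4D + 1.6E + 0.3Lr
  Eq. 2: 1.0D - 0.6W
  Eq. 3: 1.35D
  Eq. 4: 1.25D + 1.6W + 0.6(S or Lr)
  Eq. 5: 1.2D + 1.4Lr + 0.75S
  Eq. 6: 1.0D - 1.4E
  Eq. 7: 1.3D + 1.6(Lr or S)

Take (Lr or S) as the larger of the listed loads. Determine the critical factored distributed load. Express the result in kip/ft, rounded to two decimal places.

9.03 kip/ft

(S or Lr) → Lr = 3.20 kip/ft; (Lr or S) → Lr = 3.20 kip/ft.
Eq. 1: 1.4(2.47) + 1.6(0.88) + 0.3(3.20) = 3.46 + 1.41 + 0.96 = 5.83
Eq. 2: 1.0(2.47) - 0.6(1.33) = 2.47 - 0.80 = 1.67
Eq. 3: 1.35(2.47) = 3.33
Eq. 4: 1.25(2.47) + 1.6(1.33) + 0.6(3.20) = 3.09 + 2.13 + 1.92 = 7.14
Eq. 5: 1.2(2.47) + 1.4(3.20) + 0.75(2.11) = 9.03
Eq. 6: 1.0(2.47) - 1.4(0.88) = 2.47 - 1.23 = 1.24
Eq. 7: 1.3(2.47) + 1.6(3.20) = 3.21 + 5.12 = 8.33
Combination 5 governs: w_u = 9.03 kip/ft.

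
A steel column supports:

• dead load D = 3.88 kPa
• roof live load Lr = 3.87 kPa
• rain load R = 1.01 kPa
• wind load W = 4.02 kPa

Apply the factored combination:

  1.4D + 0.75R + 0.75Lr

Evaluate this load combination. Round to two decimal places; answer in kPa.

9.09 kPa

1.4(3.88) + 0.75(1.01) + 0.75(3.87) = 5.43 + 0.76 + 2.90 = 9.09
q_u = 9.09 kPa.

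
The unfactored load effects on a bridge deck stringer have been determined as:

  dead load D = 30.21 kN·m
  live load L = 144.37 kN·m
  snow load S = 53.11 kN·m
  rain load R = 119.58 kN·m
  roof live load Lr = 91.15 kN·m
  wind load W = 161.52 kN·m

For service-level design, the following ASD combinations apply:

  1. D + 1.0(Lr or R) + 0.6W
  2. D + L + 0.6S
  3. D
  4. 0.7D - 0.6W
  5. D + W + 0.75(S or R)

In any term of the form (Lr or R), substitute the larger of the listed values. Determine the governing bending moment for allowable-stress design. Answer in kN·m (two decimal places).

281.42 kN·m

(Lr or R) → R = 119.58 kN·m; (S or R) → R = 119.58 kN·m.
1. 1.0(30.21) + 1.0(119.58) + 0.6(161.52) = 30.21 + 119.58 + 96.91 = 246.70
2. 1.0(30.21) + 1.0(144.37) + 0.6(53.11) = 30.21 + 144.37 + 31.87 = 206.45
3. 1.0(30.21) = 30.21
4. 0.7(30.21) - 0.6(161.52) = -75.77
5. 1.0(30.21) + 1.0(161.52) + 0.75(119.58) = 30.21 + 161.52 + 89.69 = 281.42
Combination 5 governs: M = 281.42 kN·m.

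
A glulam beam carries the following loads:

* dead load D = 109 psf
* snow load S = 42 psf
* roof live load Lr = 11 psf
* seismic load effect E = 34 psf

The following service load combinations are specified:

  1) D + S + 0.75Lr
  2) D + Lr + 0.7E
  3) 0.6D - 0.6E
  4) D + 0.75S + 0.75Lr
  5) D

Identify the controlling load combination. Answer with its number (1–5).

Combination 1

1) 1.0(109) + 1.0(42) + 0.75(11) = 109.0 + 42.0 + 8.3 = 159.3
2) 1.0(109) + 1.0(11) + 0.7(34) = 109.0 + 11.0 + 23.8 = 143.8
3) 0.6(109) - 0.6(34) = 65.4 - 20.4 = 45.0
4) 1.0(109) + 0.75(42) + 0.75(11) = 109.0 + 31.5 + 8.3 = 148.8
5) 1.0(109) = 109.0
The largest value is 159.3 psf from combination 1.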